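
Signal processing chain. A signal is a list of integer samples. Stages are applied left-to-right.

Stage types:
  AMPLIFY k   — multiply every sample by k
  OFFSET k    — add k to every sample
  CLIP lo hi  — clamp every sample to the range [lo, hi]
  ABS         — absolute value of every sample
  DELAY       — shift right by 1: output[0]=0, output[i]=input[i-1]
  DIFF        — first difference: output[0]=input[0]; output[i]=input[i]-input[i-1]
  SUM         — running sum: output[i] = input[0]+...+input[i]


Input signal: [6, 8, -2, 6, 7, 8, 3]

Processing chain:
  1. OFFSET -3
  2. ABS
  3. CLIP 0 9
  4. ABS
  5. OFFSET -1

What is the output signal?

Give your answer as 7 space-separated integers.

Input: [6, 8, -2, 6, 7, 8, 3]
Stage 1 (OFFSET -3): 6+-3=3, 8+-3=5, -2+-3=-5, 6+-3=3, 7+-3=4, 8+-3=5, 3+-3=0 -> [3, 5, -5, 3, 4, 5, 0]
Stage 2 (ABS): |3|=3, |5|=5, |-5|=5, |3|=3, |4|=4, |5|=5, |0|=0 -> [3, 5, 5, 3, 4, 5, 0]
Stage 3 (CLIP 0 9): clip(3,0,9)=3, clip(5,0,9)=5, clip(5,0,9)=5, clip(3,0,9)=3, clip(4,0,9)=4, clip(5,0,9)=5, clip(0,0,9)=0 -> [3, 5, 5, 3, 4, 5, 0]
Stage 4 (ABS): |3|=3, |5|=5, |5|=5, |3|=3, |4|=4, |5|=5, |0|=0 -> [3, 5, 5, 3, 4, 5, 0]
Stage 5 (OFFSET -1): 3+-1=2, 5+-1=4, 5+-1=4, 3+-1=2, 4+-1=3, 5+-1=4, 0+-1=-1 -> [2, 4, 4, 2, 3, 4, -1]

Answer: 2 4 4 2 3 4 -1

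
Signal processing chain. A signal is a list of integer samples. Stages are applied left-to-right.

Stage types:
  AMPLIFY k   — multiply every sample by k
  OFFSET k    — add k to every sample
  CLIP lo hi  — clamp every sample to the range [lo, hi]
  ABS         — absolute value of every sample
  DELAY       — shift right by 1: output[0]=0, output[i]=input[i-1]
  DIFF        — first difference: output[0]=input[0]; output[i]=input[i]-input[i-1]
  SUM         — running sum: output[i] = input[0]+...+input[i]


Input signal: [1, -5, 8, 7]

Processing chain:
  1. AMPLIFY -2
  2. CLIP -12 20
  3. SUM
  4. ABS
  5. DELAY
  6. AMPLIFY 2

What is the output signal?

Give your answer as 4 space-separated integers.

Input: [1, -5, 8, 7]
Stage 1 (AMPLIFY -2): 1*-2=-2, -5*-2=10, 8*-2=-16, 7*-2=-14 -> [-2, 10, -16, -14]
Stage 2 (CLIP -12 20): clip(-2,-12,20)=-2, clip(10,-12,20)=10, clip(-16,-12,20)=-12, clip(-14,-12,20)=-12 -> [-2, 10, -12, -12]
Stage 3 (SUM): sum[0..0]=-2, sum[0..1]=8, sum[0..2]=-4, sum[0..3]=-16 -> [-2, 8, -4, -16]
Stage 4 (ABS): |-2|=2, |8|=8, |-4|=4, |-16|=16 -> [2, 8, 4, 16]
Stage 5 (DELAY): [0, 2, 8, 4] = [0, 2, 8, 4] -> [0, 2, 8, 4]
Stage 6 (AMPLIFY 2): 0*2=0, 2*2=4, 8*2=16, 4*2=8 -> [0, 4, 16, 8]

Answer: 0 4 16 8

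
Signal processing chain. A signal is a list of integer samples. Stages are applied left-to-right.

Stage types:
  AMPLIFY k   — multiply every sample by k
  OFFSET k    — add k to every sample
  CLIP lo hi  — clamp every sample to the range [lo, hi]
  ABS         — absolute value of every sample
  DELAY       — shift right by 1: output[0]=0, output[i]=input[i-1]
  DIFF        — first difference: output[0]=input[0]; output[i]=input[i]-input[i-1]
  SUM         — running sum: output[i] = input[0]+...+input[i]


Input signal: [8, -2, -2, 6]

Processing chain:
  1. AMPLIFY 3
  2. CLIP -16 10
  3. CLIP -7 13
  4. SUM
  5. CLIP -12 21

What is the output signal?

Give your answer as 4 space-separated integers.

Answer: 10 4 -2 8

Derivation:
Input: [8, -2, -2, 6]
Stage 1 (AMPLIFY 3): 8*3=24, -2*3=-6, -2*3=-6, 6*3=18 -> [24, -6, -6, 18]
Stage 2 (CLIP -16 10): clip(24,-16,10)=10, clip(-6,-16,10)=-6, clip(-6,-16,10)=-6, clip(18,-16,10)=10 -> [10, -6, -6, 10]
Stage 3 (CLIP -7 13): clip(10,-7,13)=10, clip(-6,-7,13)=-6, clip(-6,-7,13)=-6, clip(10,-7,13)=10 -> [10, -6, -6, 10]
Stage 4 (SUM): sum[0..0]=10, sum[0..1]=4, sum[0..2]=-2, sum[0..3]=8 -> [10, 4, -2, 8]
Stage 5 (CLIP -12 21): clip(10,-12,21)=10, clip(4,-12,21)=4, clip(-2,-12,21)=-2, clip(8,-12,21)=8 -> [10, 4, -2, 8]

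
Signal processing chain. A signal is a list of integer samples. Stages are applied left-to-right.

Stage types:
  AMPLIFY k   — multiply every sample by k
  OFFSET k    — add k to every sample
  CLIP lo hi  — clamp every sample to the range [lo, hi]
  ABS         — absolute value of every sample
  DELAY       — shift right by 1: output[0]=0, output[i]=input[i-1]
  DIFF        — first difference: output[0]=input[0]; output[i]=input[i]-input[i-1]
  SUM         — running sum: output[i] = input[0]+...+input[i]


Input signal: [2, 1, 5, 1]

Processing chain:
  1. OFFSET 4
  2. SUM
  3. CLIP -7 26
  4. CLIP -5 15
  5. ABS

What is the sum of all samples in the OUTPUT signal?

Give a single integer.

Input: [2, 1, 5, 1]
Stage 1 (OFFSET 4): 2+4=6, 1+4=5, 5+4=9, 1+4=5 -> [6, 5, 9, 5]
Stage 2 (SUM): sum[0..0]=6, sum[0..1]=11, sum[0..2]=20, sum[0..3]=25 -> [6, 11, 20, 25]
Stage 3 (CLIP -7 26): clip(6,-7,26)=6, clip(11,-7,26)=11, clip(20,-7,26)=20, clip(25,-7,26)=25 -> [6, 11, 20, 25]
Stage 4 (CLIP -5 15): clip(6,-5,15)=6, clip(11,-5,15)=11, clip(20,-5,15)=15, clip(25,-5,15)=15 -> [6, 11, 15, 15]
Stage 5 (ABS): |6|=6, |11|=11, |15|=15, |15|=15 -> [6, 11, 15, 15]
Output sum: 47

Answer: 47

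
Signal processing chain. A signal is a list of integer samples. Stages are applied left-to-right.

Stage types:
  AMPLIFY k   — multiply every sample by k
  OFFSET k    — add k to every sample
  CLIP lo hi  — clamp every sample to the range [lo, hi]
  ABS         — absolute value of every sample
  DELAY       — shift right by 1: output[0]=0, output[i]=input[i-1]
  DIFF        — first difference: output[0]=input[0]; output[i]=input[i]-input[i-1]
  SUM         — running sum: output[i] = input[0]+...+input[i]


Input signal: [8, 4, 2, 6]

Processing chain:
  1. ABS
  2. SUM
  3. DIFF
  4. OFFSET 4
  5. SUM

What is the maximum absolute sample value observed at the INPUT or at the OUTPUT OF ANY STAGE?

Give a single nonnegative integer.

Input: [8, 4, 2, 6] (max |s|=8)
Stage 1 (ABS): |8|=8, |4|=4, |2|=2, |6|=6 -> [8, 4, 2, 6] (max |s|=8)
Stage 2 (SUM): sum[0..0]=8, sum[0..1]=12, sum[0..2]=14, sum[0..3]=20 -> [8, 12, 14, 20] (max |s|=20)
Stage 3 (DIFF): s[0]=8, 12-8=4, 14-12=2, 20-14=6 -> [8, 4, 2, 6] (max |s|=8)
Stage 4 (OFFSET 4): 8+4=12, 4+4=8, 2+4=6, 6+4=10 -> [12, 8, 6, 10] (max |s|=12)
Stage 5 (SUM): sum[0..0]=12, sum[0..1]=20, sum[0..2]=26, sum[0..3]=36 -> [12, 20, 26, 36] (max |s|=36)
Overall max amplitude: 36

Answer: 36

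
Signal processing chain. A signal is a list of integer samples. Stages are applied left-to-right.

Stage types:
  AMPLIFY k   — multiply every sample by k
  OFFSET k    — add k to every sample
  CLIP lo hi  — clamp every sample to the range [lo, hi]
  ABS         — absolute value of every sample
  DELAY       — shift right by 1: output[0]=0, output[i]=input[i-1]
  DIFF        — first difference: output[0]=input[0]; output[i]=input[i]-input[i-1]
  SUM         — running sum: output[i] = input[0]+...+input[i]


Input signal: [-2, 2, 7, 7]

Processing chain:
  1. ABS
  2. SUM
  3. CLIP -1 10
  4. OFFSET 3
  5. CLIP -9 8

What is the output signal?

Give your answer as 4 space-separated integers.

Input: [-2, 2, 7, 7]
Stage 1 (ABS): |-2|=2, |2|=2, |7|=7, |7|=7 -> [2, 2, 7, 7]
Stage 2 (SUM): sum[0..0]=2, sum[0..1]=4, sum[0..2]=11, sum[0..3]=18 -> [2, 4, 11, 18]
Stage 3 (CLIP -1 10): clip(2,-1,10)=2, clip(4,-1,10)=4, clip(11,-1,10)=10, clip(18,-1,10)=10 -> [2, 4, 10, 10]
Stage 4 (OFFSET 3): 2+3=5, 4+3=7, 10+3=13, 10+3=13 -> [5, 7, 13, 13]
Stage 5 (CLIP -9 8): clip(5,-9,8)=5, clip(7,-9,8)=7, clip(13,-9,8)=8, clip(13,-9,8)=8 -> [5, 7, 8, 8]

Answer: 5 7 8 8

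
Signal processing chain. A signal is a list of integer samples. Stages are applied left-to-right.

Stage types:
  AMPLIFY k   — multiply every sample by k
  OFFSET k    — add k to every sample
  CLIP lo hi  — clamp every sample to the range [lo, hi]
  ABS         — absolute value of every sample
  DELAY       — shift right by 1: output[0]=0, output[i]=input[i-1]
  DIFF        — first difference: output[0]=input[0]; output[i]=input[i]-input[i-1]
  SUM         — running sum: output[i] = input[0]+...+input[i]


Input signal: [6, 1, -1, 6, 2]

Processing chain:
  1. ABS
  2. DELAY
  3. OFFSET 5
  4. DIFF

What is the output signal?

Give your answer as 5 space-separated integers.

Answer: 5 6 -5 0 5

Derivation:
Input: [6, 1, -1, 6, 2]
Stage 1 (ABS): |6|=6, |1|=1, |-1|=1, |6|=6, |2|=2 -> [6, 1, 1, 6, 2]
Stage 2 (DELAY): [0, 6, 1, 1, 6] = [0, 6, 1, 1, 6] -> [0, 6, 1, 1, 6]
Stage 3 (OFFSET 5): 0+5=5, 6+5=11, 1+5=6, 1+5=6, 6+5=11 -> [5, 11, 6, 6, 11]
Stage 4 (DIFF): s[0]=5, 11-5=6, 6-11=-5, 6-6=0, 11-6=5 -> [5, 6, -5, 0, 5]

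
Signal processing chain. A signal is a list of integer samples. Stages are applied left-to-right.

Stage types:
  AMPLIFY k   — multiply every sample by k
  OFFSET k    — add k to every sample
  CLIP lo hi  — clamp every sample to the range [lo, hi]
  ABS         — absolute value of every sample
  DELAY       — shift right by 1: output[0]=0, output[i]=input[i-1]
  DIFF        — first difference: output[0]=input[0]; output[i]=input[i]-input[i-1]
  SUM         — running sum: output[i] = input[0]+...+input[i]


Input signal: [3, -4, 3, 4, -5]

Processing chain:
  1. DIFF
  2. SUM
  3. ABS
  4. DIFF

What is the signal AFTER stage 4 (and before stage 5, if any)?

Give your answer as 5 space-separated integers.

Input: [3, -4, 3, 4, -5]
Stage 1 (DIFF): s[0]=3, -4-3=-7, 3--4=7, 4-3=1, -5-4=-9 -> [3, -7, 7, 1, -9]
Stage 2 (SUM): sum[0..0]=3, sum[0..1]=-4, sum[0..2]=3, sum[0..3]=4, sum[0..4]=-5 -> [3, -4, 3, 4, -5]
Stage 3 (ABS): |3|=3, |-4|=4, |3|=3, |4|=4, |-5|=5 -> [3, 4, 3, 4, 5]
Stage 4 (DIFF): s[0]=3, 4-3=1, 3-4=-1, 4-3=1, 5-4=1 -> [3, 1, -1, 1, 1]

Answer: 3 1 -1 1 1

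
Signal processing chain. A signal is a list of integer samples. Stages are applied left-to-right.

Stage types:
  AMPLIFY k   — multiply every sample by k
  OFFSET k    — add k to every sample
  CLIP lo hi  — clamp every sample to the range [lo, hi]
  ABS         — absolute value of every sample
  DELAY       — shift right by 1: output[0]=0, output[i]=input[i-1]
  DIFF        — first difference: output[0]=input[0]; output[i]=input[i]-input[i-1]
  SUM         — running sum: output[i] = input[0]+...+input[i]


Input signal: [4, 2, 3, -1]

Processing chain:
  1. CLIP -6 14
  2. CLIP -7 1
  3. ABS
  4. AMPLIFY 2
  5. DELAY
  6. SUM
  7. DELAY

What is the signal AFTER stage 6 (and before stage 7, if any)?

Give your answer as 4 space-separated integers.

Input: [4, 2, 3, -1]
Stage 1 (CLIP -6 14): clip(4,-6,14)=4, clip(2,-6,14)=2, clip(3,-6,14)=3, clip(-1,-6,14)=-1 -> [4, 2, 3, -1]
Stage 2 (CLIP -7 1): clip(4,-7,1)=1, clip(2,-7,1)=1, clip(3,-7,1)=1, clip(-1,-7,1)=-1 -> [1, 1, 1, -1]
Stage 3 (ABS): |1|=1, |1|=1, |1|=1, |-1|=1 -> [1, 1, 1, 1]
Stage 4 (AMPLIFY 2): 1*2=2, 1*2=2, 1*2=2, 1*2=2 -> [2, 2, 2, 2]
Stage 5 (DELAY): [0, 2, 2, 2] = [0, 2, 2, 2] -> [0, 2, 2, 2]
Stage 6 (SUM): sum[0..0]=0, sum[0..1]=2, sum[0..2]=4, sum[0..3]=6 -> [0, 2, 4, 6]

Answer: 0 2 4 6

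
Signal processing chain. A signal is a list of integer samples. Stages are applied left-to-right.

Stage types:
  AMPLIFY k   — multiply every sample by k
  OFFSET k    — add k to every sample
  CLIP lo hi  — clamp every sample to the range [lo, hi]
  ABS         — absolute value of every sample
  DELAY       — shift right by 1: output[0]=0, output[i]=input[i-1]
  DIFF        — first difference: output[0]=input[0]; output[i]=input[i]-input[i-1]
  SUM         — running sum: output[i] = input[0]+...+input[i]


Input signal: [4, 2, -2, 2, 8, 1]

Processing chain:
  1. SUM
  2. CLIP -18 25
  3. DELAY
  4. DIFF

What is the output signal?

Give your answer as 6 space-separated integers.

Answer: 0 4 2 -2 2 8

Derivation:
Input: [4, 2, -2, 2, 8, 1]
Stage 1 (SUM): sum[0..0]=4, sum[0..1]=6, sum[0..2]=4, sum[0..3]=6, sum[0..4]=14, sum[0..5]=15 -> [4, 6, 4, 6, 14, 15]
Stage 2 (CLIP -18 25): clip(4,-18,25)=4, clip(6,-18,25)=6, clip(4,-18,25)=4, clip(6,-18,25)=6, clip(14,-18,25)=14, clip(15,-18,25)=15 -> [4, 6, 4, 6, 14, 15]
Stage 3 (DELAY): [0, 4, 6, 4, 6, 14] = [0, 4, 6, 4, 6, 14] -> [0, 4, 6, 4, 6, 14]
Stage 4 (DIFF): s[0]=0, 4-0=4, 6-4=2, 4-6=-2, 6-4=2, 14-6=8 -> [0, 4, 2, -2, 2, 8]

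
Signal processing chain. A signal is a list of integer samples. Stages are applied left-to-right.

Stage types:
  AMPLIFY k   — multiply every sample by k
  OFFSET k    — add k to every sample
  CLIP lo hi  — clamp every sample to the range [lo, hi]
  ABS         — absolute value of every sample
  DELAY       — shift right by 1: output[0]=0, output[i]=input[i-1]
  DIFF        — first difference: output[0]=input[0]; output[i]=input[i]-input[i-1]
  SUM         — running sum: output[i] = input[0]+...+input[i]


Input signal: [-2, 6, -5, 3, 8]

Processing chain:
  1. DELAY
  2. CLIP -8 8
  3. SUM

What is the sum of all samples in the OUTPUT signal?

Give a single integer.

Answer: 3

Derivation:
Input: [-2, 6, -5, 3, 8]
Stage 1 (DELAY): [0, -2, 6, -5, 3] = [0, -2, 6, -5, 3] -> [0, -2, 6, -5, 3]
Stage 2 (CLIP -8 8): clip(0,-8,8)=0, clip(-2,-8,8)=-2, clip(6,-8,8)=6, clip(-5,-8,8)=-5, clip(3,-8,8)=3 -> [0, -2, 6, -5, 3]
Stage 3 (SUM): sum[0..0]=0, sum[0..1]=-2, sum[0..2]=4, sum[0..3]=-1, sum[0..4]=2 -> [0, -2, 4, -1, 2]
Output sum: 3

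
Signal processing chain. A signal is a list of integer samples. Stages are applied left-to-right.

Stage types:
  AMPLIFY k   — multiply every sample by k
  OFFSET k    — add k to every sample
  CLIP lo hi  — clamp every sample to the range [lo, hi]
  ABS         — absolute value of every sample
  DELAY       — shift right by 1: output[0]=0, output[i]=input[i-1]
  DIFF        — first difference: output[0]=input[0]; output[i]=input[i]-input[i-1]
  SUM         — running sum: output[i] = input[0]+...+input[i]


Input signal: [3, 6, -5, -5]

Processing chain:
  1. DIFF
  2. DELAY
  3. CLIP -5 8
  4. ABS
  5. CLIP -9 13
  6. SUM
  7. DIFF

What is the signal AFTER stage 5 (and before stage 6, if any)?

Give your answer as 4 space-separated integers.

Input: [3, 6, -5, -5]
Stage 1 (DIFF): s[0]=3, 6-3=3, -5-6=-11, -5--5=0 -> [3, 3, -11, 0]
Stage 2 (DELAY): [0, 3, 3, -11] = [0, 3, 3, -11] -> [0, 3, 3, -11]
Stage 3 (CLIP -5 8): clip(0,-5,8)=0, clip(3,-5,8)=3, clip(3,-5,8)=3, clip(-11,-5,8)=-5 -> [0, 3, 3, -5]
Stage 4 (ABS): |0|=0, |3|=3, |3|=3, |-5|=5 -> [0, 3, 3, 5]
Stage 5 (CLIP -9 13): clip(0,-9,13)=0, clip(3,-9,13)=3, clip(3,-9,13)=3, clip(5,-9,13)=5 -> [0, 3, 3, 5]

Answer: 0 3 3 5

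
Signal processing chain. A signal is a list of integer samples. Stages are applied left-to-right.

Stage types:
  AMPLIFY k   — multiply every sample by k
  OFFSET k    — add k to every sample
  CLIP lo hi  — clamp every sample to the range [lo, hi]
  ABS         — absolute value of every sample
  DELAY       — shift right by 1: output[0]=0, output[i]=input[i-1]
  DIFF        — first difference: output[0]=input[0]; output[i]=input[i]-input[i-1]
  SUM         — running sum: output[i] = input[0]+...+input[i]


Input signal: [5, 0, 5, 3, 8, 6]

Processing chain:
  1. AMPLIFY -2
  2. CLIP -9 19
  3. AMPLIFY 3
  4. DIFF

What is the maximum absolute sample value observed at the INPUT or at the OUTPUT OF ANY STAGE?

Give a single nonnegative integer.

Input: [5, 0, 5, 3, 8, 6] (max |s|=8)
Stage 1 (AMPLIFY -2): 5*-2=-10, 0*-2=0, 5*-2=-10, 3*-2=-6, 8*-2=-16, 6*-2=-12 -> [-10, 0, -10, -6, -16, -12] (max |s|=16)
Stage 2 (CLIP -9 19): clip(-10,-9,19)=-9, clip(0,-9,19)=0, clip(-10,-9,19)=-9, clip(-6,-9,19)=-6, clip(-16,-9,19)=-9, clip(-12,-9,19)=-9 -> [-9, 0, -9, -6, -9, -9] (max |s|=9)
Stage 3 (AMPLIFY 3): -9*3=-27, 0*3=0, -9*3=-27, -6*3=-18, -9*3=-27, -9*3=-27 -> [-27, 0, -27, -18, -27, -27] (max |s|=27)
Stage 4 (DIFF): s[0]=-27, 0--27=27, -27-0=-27, -18--27=9, -27--18=-9, -27--27=0 -> [-27, 27, -27, 9, -9, 0] (max |s|=27)
Overall max amplitude: 27

Answer: 27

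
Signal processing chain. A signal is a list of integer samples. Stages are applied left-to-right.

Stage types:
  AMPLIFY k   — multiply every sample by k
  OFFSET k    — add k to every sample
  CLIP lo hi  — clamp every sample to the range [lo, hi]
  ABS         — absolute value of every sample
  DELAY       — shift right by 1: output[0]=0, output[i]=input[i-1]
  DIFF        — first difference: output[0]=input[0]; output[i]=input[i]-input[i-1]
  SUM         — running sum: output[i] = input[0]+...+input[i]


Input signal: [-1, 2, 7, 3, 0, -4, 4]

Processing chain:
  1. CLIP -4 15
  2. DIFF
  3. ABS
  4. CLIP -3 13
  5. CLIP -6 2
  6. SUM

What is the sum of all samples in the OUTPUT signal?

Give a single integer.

Input: [-1, 2, 7, 3, 0, -4, 4]
Stage 1 (CLIP -4 15): clip(-1,-4,15)=-1, clip(2,-4,15)=2, clip(7,-4,15)=7, clip(3,-4,15)=3, clip(0,-4,15)=0, clip(-4,-4,15)=-4, clip(4,-4,15)=4 -> [-1, 2, 7, 3, 0, -4, 4]
Stage 2 (DIFF): s[0]=-1, 2--1=3, 7-2=5, 3-7=-4, 0-3=-3, -4-0=-4, 4--4=8 -> [-1, 3, 5, -4, -3, -4, 8]
Stage 3 (ABS): |-1|=1, |3|=3, |5|=5, |-4|=4, |-3|=3, |-4|=4, |8|=8 -> [1, 3, 5, 4, 3, 4, 8]
Stage 4 (CLIP -3 13): clip(1,-3,13)=1, clip(3,-3,13)=3, clip(5,-3,13)=5, clip(4,-3,13)=4, clip(3,-3,13)=3, clip(4,-3,13)=4, clip(8,-3,13)=8 -> [1, 3, 5, 4, 3, 4, 8]
Stage 5 (CLIP -6 2): clip(1,-6,2)=1, clip(3,-6,2)=2, clip(5,-6,2)=2, clip(4,-6,2)=2, clip(3,-6,2)=2, clip(4,-6,2)=2, clip(8,-6,2)=2 -> [1, 2, 2, 2, 2, 2, 2]
Stage 6 (SUM): sum[0..0]=1, sum[0..1]=3, sum[0..2]=5, sum[0..3]=7, sum[0..4]=9, sum[0..5]=11, sum[0..6]=13 -> [1, 3, 5, 7, 9, 11, 13]
Output sum: 49

Answer: 49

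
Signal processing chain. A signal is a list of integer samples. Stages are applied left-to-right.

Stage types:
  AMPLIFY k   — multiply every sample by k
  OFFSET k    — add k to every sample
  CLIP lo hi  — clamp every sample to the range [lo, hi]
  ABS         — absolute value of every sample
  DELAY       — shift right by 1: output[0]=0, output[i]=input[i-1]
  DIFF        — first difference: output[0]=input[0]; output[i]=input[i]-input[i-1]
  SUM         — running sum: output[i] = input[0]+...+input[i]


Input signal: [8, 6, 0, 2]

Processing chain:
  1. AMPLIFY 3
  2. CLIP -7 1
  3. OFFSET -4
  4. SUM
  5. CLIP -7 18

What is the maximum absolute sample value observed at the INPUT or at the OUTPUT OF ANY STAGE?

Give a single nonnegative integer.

Answer: 24

Derivation:
Input: [8, 6, 0, 2] (max |s|=8)
Stage 1 (AMPLIFY 3): 8*3=24, 6*3=18, 0*3=0, 2*3=6 -> [24, 18, 0, 6] (max |s|=24)
Stage 2 (CLIP -7 1): clip(24,-7,1)=1, clip(18,-7,1)=1, clip(0,-7,1)=0, clip(6,-7,1)=1 -> [1, 1, 0, 1] (max |s|=1)
Stage 3 (OFFSET -4): 1+-4=-3, 1+-4=-3, 0+-4=-4, 1+-4=-3 -> [-3, -3, -4, -3] (max |s|=4)
Stage 4 (SUM): sum[0..0]=-3, sum[0..1]=-6, sum[0..2]=-10, sum[0..3]=-13 -> [-3, -6, -10, -13] (max |s|=13)
Stage 5 (CLIP -7 18): clip(-3,-7,18)=-3, clip(-6,-7,18)=-6, clip(-10,-7,18)=-7, clip(-13,-7,18)=-7 -> [-3, -6, -7, -7] (max |s|=7)
Overall max amplitude: 24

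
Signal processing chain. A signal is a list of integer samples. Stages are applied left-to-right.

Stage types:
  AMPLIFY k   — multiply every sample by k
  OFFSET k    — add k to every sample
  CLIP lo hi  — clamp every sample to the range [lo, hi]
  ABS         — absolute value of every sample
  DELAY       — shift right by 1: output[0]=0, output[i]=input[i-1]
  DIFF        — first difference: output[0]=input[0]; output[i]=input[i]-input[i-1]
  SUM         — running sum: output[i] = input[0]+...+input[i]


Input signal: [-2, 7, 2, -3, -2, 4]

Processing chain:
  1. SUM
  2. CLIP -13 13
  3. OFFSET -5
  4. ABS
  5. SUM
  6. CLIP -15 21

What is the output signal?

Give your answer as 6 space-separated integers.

Input: [-2, 7, 2, -3, -2, 4]
Stage 1 (SUM): sum[0..0]=-2, sum[0..1]=5, sum[0..2]=7, sum[0..3]=4, sum[0..4]=2, sum[0..5]=6 -> [-2, 5, 7, 4, 2, 6]
Stage 2 (CLIP -13 13): clip(-2,-13,13)=-2, clip(5,-13,13)=5, clip(7,-13,13)=7, clip(4,-13,13)=4, clip(2,-13,13)=2, clip(6,-13,13)=6 -> [-2, 5, 7, 4, 2, 6]
Stage 3 (OFFSET -5): -2+-5=-7, 5+-5=0, 7+-5=2, 4+-5=-1, 2+-5=-3, 6+-5=1 -> [-7, 0, 2, -1, -3, 1]
Stage 4 (ABS): |-7|=7, |0|=0, |2|=2, |-1|=1, |-3|=3, |1|=1 -> [7, 0, 2, 1, 3, 1]
Stage 5 (SUM): sum[0..0]=7, sum[0..1]=7, sum[0..2]=9, sum[0..3]=10, sum[0..4]=13, sum[0..5]=14 -> [7, 7, 9, 10, 13, 14]
Stage 6 (CLIP -15 21): clip(7,-15,21)=7, clip(7,-15,21)=7, clip(9,-15,21)=9, clip(10,-15,21)=10, clip(13,-15,21)=13, clip(14,-15,21)=14 -> [7, 7, 9, 10, 13, 14]

Answer: 7 7 9 10 13 14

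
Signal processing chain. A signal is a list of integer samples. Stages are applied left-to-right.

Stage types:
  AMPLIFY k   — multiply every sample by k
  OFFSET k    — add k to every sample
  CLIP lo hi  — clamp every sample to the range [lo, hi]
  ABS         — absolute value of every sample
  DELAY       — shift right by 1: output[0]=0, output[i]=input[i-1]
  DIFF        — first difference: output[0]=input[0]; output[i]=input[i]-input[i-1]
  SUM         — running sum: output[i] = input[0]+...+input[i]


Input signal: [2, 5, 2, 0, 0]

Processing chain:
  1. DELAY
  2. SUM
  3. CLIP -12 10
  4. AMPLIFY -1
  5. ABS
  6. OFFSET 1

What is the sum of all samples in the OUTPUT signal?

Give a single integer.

Input: [2, 5, 2, 0, 0]
Stage 1 (DELAY): [0, 2, 5, 2, 0] = [0, 2, 5, 2, 0] -> [0, 2, 5, 2, 0]
Stage 2 (SUM): sum[0..0]=0, sum[0..1]=2, sum[0..2]=7, sum[0..3]=9, sum[0..4]=9 -> [0, 2, 7, 9, 9]
Stage 3 (CLIP -12 10): clip(0,-12,10)=0, clip(2,-12,10)=2, clip(7,-12,10)=7, clip(9,-12,10)=9, clip(9,-12,10)=9 -> [0, 2, 7, 9, 9]
Stage 4 (AMPLIFY -1): 0*-1=0, 2*-1=-2, 7*-1=-7, 9*-1=-9, 9*-1=-9 -> [0, -2, -7, -9, -9]
Stage 5 (ABS): |0|=0, |-2|=2, |-7|=7, |-9|=9, |-9|=9 -> [0, 2, 7, 9, 9]
Stage 6 (OFFSET 1): 0+1=1, 2+1=3, 7+1=8, 9+1=10, 9+1=10 -> [1, 3, 8, 10, 10]
Output sum: 32

Answer: 32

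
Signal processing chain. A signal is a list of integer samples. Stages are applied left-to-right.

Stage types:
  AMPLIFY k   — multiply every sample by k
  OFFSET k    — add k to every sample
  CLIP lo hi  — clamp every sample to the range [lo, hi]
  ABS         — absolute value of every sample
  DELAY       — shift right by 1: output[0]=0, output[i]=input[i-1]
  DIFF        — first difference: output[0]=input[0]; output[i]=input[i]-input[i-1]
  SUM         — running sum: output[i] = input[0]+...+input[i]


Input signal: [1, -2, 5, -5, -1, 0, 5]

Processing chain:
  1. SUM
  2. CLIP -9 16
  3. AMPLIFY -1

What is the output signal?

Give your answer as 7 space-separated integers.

Input: [1, -2, 5, -5, -1, 0, 5]
Stage 1 (SUM): sum[0..0]=1, sum[0..1]=-1, sum[0..2]=4, sum[0..3]=-1, sum[0..4]=-2, sum[0..5]=-2, sum[0..6]=3 -> [1, -1, 4, -1, -2, -2, 3]
Stage 2 (CLIP -9 16): clip(1,-9,16)=1, clip(-1,-9,16)=-1, clip(4,-9,16)=4, clip(-1,-9,16)=-1, clip(-2,-9,16)=-2, clip(-2,-9,16)=-2, clip(3,-9,16)=3 -> [1, -1, 4, -1, -2, -2, 3]
Stage 3 (AMPLIFY -1): 1*-1=-1, -1*-1=1, 4*-1=-4, -1*-1=1, -2*-1=2, -2*-1=2, 3*-1=-3 -> [-1, 1, -4, 1, 2, 2, -3]

Answer: -1 1 -4 1 2 2 -3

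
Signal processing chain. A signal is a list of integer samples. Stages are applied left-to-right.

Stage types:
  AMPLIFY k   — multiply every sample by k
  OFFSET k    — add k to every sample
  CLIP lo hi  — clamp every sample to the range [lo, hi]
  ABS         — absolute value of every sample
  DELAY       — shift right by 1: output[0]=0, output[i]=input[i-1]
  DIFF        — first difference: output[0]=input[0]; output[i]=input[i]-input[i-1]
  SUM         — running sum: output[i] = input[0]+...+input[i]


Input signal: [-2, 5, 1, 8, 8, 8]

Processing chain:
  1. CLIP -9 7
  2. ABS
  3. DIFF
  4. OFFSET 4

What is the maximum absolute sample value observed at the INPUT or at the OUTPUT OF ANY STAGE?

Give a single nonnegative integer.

Answer: 10

Derivation:
Input: [-2, 5, 1, 8, 8, 8] (max |s|=8)
Stage 1 (CLIP -9 7): clip(-2,-9,7)=-2, clip(5,-9,7)=5, clip(1,-9,7)=1, clip(8,-9,7)=7, clip(8,-9,7)=7, clip(8,-9,7)=7 -> [-2, 5, 1, 7, 7, 7] (max |s|=7)
Stage 2 (ABS): |-2|=2, |5|=5, |1|=1, |7|=7, |7|=7, |7|=7 -> [2, 5, 1, 7, 7, 7] (max |s|=7)
Stage 3 (DIFF): s[0]=2, 5-2=3, 1-5=-4, 7-1=6, 7-7=0, 7-7=0 -> [2, 3, -4, 6, 0, 0] (max |s|=6)
Stage 4 (OFFSET 4): 2+4=6, 3+4=7, -4+4=0, 6+4=10, 0+4=4, 0+4=4 -> [6, 7, 0, 10, 4, 4] (max |s|=10)
Overall max amplitude: 10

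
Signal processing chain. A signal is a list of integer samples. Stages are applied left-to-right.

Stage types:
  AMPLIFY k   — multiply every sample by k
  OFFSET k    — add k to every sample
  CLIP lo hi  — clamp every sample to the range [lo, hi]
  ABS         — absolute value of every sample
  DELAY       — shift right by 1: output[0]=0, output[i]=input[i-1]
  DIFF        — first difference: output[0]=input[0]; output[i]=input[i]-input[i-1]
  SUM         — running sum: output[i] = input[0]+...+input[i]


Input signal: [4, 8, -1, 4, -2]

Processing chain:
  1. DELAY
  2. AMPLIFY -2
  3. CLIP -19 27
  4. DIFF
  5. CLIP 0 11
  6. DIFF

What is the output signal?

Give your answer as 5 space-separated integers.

Input: [4, 8, -1, 4, -2]
Stage 1 (DELAY): [0, 4, 8, -1, 4] = [0, 4, 8, -1, 4] -> [0, 4, 8, -1, 4]
Stage 2 (AMPLIFY -2): 0*-2=0, 4*-2=-8, 8*-2=-16, -1*-2=2, 4*-2=-8 -> [0, -8, -16, 2, -8]
Stage 3 (CLIP -19 27): clip(0,-19,27)=0, clip(-8,-19,27)=-8, clip(-16,-19,27)=-16, clip(2,-19,27)=2, clip(-8,-19,27)=-8 -> [0, -8, -16, 2, -8]
Stage 4 (DIFF): s[0]=0, -8-0=-8, -16--8=-8, 2--16=18, -8-2=-10 -> [0, -8, -8, 18, -10]
Stage 5 (CLIP 0 11): clip(0,0,11)=0, clip(-8,0,11)=0, clip(-8,0,11)=0, clip(18,0,11)=11, clip(-10,0,11)=0 -> [0, 0, 0, 11, 0]
Stage 6 (DIFF): s[0]=0, 0-0=0, 0-0=0, 11-0=11, 0-11=-11 -> [0, 0, 0, 11, -11]

Answer: 0 0 0 11 -11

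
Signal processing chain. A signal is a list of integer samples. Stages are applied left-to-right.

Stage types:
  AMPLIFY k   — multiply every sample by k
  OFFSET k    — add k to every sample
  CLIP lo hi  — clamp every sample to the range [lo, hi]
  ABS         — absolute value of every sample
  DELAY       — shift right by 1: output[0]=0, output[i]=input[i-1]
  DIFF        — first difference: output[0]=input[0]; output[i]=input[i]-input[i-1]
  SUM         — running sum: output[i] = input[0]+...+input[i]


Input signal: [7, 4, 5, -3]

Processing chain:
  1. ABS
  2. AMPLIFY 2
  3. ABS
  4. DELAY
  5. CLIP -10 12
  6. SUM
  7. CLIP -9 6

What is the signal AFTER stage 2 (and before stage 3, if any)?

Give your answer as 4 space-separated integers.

Input: [7, 4, 5, -3]
Stage 1 (ABS): |7|=7, |4|=4, |5|=5, |-3|=3 -> [7, 4, 5, 3]
Stage 2 (AMPLIFY 2): 7*2=14, 4*2=8, 5*2=10, 3*2=6 -> [14, 8, 10, 6]

Answer: 14 8 10 6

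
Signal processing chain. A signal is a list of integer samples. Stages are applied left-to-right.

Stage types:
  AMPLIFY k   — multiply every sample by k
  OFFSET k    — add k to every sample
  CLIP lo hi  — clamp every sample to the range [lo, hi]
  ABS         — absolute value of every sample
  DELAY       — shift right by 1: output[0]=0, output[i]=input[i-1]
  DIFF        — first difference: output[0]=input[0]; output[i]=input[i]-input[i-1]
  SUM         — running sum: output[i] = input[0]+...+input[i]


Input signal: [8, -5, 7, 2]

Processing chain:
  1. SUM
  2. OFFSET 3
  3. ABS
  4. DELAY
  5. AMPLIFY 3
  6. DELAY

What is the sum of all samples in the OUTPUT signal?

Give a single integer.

Input: [8, -5, 7, 2]
Stage 1 (SUM): sum[0..0]=8, sum[0..1]=3, sum[0..2]=10, sum[0..3]=12 -> [8, 3, 10, 12]
Stage 2 (OFFSET 3): 8+3=11, 3+3=6, 10+3=13, 12+3=15 -> [11, 6, 13, 15]
Stage 3 (ABS): |11|=11, |6|=6, |13|=13, |15|=15 -> [11, 6, 13, 15]
Stage 4 (DELAY): [0, 11, 6, 13] = [0, 11, 6, 13] -> [0, 11, 6, 13]
Stage 5 (AMPLIFY 3): 0*3=0, 11*3=33, 6*3=18, 13*3=39 -> [0, 33, 18, 39]
Stage 6 (DELAY): [0, 0, 33, 18] = [0, 0, 33, 18] -> [0, 0, 33, 18]
Output sum: 51

Answer: 51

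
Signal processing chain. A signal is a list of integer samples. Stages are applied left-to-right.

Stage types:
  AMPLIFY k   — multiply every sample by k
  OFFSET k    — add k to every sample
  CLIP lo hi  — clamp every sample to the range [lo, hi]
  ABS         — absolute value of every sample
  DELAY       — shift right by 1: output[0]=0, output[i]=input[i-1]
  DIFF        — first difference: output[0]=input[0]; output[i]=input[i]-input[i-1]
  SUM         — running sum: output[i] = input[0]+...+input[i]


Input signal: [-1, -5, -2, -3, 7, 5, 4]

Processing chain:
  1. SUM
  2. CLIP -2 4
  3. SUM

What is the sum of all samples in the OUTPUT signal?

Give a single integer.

Answer: -37

Derivation:
Input: [-1, -5, -2, -3, 7, 5, 4]
Stage 1 (SUM): sum[0..0]=-1, sum[0..1]=-6, sum[0..2]=-8, sum[0..3]=-11, sum[0..4]=-4, sum[0..5]=1, sum[0..6]=5 -> [-1, -6, -8, -11, -4, 1, 5]
Stage 2 (CLIP -2 4): clip(-1,-2,4)=-1, clip(-6,-2,4)=-2, clip(-8,-2,4)=-2, clip(-11,-2,4)=-2, clip(-4,-2,4)=-2, clip(1,-2,4)=1, clip(5,-2,4)=4 -> [-1, -2, -2, -2, -2, 1, 4]
Stage 3 (SUM): sum[0..0]=-1, sum[0..1]=-3, sum[0..2]=-5, sum[0..3]=-7, sum[0..4]=-9, sum[0..5]=-8, sum[0..6]=-4 -> [-1, -3, -5, -7, -9, -8, -4]
Output sum: -37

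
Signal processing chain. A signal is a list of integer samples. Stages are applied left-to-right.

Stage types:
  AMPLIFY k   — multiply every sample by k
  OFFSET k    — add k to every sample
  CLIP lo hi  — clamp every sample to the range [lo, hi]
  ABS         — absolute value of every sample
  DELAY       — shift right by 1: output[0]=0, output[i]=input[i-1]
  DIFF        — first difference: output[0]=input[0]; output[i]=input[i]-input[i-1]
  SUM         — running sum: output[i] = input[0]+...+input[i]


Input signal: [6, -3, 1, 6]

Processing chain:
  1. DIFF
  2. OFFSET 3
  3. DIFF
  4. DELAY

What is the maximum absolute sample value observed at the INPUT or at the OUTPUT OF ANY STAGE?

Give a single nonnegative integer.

Input: [6, -3, 1, 6] (max |s|=6)
Stage 1 (DIFF): s[0]=6, -3-6=-9, 1--3=4, 6-1=5 -> [6, -9, 4, 5] (max |s|=9)
Stage 2 (OFFSET 3): 6+3=9, -9+3=-6, 4+3=7, 5+3=8 -> [9, -6, 7, 8] (max |s|=9)
Stage 3 (DIFF): s[0]=9, -6-9=-15, 7--6=13, 8-7=1 -> [9, -15, 13, 1] (max |s|=15)
Stage 4 (DELAY): [0, 9, -15, 13] = [0, 9, -15, 13] -> [0, 9, -15, 13] (max |s|=15)
Overall max amplitude: 15

Answer: 15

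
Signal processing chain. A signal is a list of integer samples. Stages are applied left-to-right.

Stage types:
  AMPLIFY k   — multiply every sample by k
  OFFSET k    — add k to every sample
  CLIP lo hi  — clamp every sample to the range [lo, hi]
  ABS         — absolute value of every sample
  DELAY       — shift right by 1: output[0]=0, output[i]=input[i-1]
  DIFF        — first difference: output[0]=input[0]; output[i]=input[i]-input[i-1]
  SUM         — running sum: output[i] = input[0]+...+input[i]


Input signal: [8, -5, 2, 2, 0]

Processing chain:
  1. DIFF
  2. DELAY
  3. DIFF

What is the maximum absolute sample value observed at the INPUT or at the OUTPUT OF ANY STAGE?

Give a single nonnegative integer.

Answer: 21

Derivation:
Input: [8, -5, 2, 2, 0] (max |s|=8)
Stage 1 (DIFF): s[0]=8, -5-8=-13, 2--5=7, 2-2=0, 0-2=-2 -> [8, -13, 7, 0, -2] (max |s|=13)
Stage 2 (DELAY): [0, 8, -13, 7, 0] = [0, 8, -13, 7, 0] -> [0, 8, -13, 7, 0] (max |s|=13)
Stage 3 (DIFF): s[0]=0, 8-0=8, -13-8=-21, 7--13=20, 0-7=-7 -> [0, 8, -21, 20, -7] (max |s|=21)
Overall max amplitude: 21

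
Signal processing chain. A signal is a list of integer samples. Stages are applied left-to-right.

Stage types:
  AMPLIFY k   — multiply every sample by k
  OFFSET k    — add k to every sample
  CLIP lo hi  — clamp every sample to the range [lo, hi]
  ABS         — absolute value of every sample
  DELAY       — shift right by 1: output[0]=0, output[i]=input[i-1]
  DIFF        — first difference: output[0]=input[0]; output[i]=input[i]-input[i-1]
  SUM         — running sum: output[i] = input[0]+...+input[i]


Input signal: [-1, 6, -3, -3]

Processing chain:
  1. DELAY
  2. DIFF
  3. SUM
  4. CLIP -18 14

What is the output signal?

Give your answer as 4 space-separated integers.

Input: [-1, 6, -3, -3]
Stage 1 (DELAY): [0, -1, 6, -3] = [0, -1, 6, -3] -> [0, -1, 6, -3]
Stage 2 (DIFF): s[0]=0, -1-0=-1, 6--1=7, -3-6=-9 -> [0, -1, 7, -9]
Stage 3 (SUM): sum[0..0]=0, sum[0..1]=-1, sum[0..2]=6, sum[0..3]=-3 -> [0, -1, 6, -3]
Stage 4 (CLIP -18 14): clip(0,-18,14)=0, clip(-1,-18,14)=-1, clip(6,-18,14)=6, clip(-3,-18,14)=-3 -> [0, -1, 6, -3]

Answer: 0 -1 6 -3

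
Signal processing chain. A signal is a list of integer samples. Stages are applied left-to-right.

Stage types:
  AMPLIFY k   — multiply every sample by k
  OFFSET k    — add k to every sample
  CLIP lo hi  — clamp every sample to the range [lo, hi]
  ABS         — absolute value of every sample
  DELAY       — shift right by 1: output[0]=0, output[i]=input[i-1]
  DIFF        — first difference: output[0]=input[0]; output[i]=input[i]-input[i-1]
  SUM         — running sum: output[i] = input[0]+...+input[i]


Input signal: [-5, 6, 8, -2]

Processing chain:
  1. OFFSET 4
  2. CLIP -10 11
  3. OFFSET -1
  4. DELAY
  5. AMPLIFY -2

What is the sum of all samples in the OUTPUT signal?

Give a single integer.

Input: [-5, 6, 8, -2]
Stage 1 (OFFSET 4): -5+4=-1, 6+4=10, 8+4=12, -2+4=2 -> [-1, 10, 12, 2]
Stage 2 (CLIP -10 11): clip(-1,-10,11)=-1, clip(10,-10,11)=10, clip(12,-10,11)=11, clip(2,-10,11)=2 -> [-1, 10, 11, 2]
Stage 3 (OFFSET -1): -1+-1=-2, 10+-1=9, 11+-1=10, 2+-1=1 -> [-2, 9, 10, 1]
Stage 4 (DELAY): [0, -2, 9, 10] = [0, -2, 9, 10] -> [0, -2, 9, 10]
Stage 5 (AMPLIFY -2): 0*-2=0, -2*-2=4, 9*-2=-18, 10*-2=-20 -> [0, 4, -18, -20]
Output sum: -34

Answer: -34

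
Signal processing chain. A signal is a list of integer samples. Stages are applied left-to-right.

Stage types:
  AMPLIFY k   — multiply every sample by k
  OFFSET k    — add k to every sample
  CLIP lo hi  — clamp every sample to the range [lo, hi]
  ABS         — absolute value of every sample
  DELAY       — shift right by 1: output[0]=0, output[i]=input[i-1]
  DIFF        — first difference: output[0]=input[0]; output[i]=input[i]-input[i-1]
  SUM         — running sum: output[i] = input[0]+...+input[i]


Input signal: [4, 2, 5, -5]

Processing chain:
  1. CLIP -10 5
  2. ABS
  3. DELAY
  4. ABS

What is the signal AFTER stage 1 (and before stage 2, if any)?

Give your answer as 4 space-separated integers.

Answer: 4 2 5 -5

Derivation:
Input: [4, 2, 5, -5]
Stage 1 (CLIP -10 5): clip(4,-10,5)=4, clip(2,-10,5)=2, clip(5,-10,5)=5, clip(-5,-10,5)=-5 -> [4, 2, 5, -5]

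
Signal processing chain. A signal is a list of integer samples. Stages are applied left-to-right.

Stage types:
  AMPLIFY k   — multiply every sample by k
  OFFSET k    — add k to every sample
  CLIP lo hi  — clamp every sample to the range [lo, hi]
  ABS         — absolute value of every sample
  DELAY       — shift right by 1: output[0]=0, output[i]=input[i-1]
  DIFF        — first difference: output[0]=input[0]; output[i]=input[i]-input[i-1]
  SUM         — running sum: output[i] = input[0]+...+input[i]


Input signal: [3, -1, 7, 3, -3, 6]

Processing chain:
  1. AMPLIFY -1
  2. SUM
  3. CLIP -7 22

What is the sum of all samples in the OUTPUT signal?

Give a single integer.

Answer: -33

Derivation:
Input: [3, -1, 7, 3, -3, 6]
Stage 1 (AMPLIFY -1): 3*-1=-3, -1*-1=1, 7*-1=-7, 3*-1=-3, -3*-1=3, 6*-1=-6 -> [-3, 1, -7, -3, 3, -6]
Stage 2 (SUM): sum[0..0]=-3, sum[0..1]=-2, sum[0..2]=-9, sum[0..3]=-12, sum[0..4]=-9, sum[0..5]=-15 -> [-3, -2, -9, -12, -9, -15]
Stage 3 (CLIP -7 22): clip(-3,-7,22)=-3, clip(-2,-7,22)=-2, clip(-9,-7,22)=-7, clip(-12,-7,22)=-7, clip(-9,-7,22)=-7, clip(-15,-7,22)=-7 -> [-3, -2, -7, -7, -7, -7]
Output sum: -33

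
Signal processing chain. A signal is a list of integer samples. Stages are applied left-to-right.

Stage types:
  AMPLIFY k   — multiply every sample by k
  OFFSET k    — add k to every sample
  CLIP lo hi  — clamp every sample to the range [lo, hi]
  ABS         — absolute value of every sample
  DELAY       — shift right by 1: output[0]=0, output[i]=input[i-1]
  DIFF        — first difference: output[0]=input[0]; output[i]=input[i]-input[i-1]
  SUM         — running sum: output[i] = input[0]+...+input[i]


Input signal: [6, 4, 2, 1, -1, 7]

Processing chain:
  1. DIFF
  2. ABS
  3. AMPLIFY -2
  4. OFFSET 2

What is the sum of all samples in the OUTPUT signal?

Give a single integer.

Answer: -30

Derivation:
Input: [6, 4, 2, 1, -1, 7]
Stage 1 (DIFF): s[0]=6, 4-6=-2, 2-4=-2, 1-2=-1, -1-1=-2, 7--1=8 -> [6, -2, -2, -1, -2, 8]
Stage 2 (ABS): |6|=6, |-2|=2, |-2|=2, |-1|=1, |-2|=2, |8|=8 -> [6, 2, 2, 1, 2, 8]
Stage 3 (AMPLIFY -2): 6*-2=-12, 2*-2=-4, 2*-2=-4, 1*-2=-2, 2*-2=-4, 8*-2=-16 -> [-12, -4, -4, -2, -4, -16]
Stage 4 (OFFSET 2): -12+2=-10, -4+2=-2, -4+2=-2, -2+2=0, -4+2=-2, -16+2=-14 -> [-10, -2, -2, 0, -2, -14]
Output sum: -30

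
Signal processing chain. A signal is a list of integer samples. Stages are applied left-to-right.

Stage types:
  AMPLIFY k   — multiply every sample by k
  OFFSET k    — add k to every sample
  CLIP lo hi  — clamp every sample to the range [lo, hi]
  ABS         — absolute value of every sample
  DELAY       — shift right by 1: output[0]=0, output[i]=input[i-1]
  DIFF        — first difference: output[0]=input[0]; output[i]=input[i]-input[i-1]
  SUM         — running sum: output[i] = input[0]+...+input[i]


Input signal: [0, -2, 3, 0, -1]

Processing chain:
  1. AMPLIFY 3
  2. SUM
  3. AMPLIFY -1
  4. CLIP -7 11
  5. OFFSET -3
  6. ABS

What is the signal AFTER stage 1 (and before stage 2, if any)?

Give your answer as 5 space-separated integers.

Answer: 0 -6 9 0 -3

Derivation:
Input: [0, -2, 3, 0, -1]
Stage 1 (AMPLIFY 3): 0*3=0, -2*3=-6, 3*3=9, 0*3=0, -1*3=-3 -> [0, -6, 9, 0, -3]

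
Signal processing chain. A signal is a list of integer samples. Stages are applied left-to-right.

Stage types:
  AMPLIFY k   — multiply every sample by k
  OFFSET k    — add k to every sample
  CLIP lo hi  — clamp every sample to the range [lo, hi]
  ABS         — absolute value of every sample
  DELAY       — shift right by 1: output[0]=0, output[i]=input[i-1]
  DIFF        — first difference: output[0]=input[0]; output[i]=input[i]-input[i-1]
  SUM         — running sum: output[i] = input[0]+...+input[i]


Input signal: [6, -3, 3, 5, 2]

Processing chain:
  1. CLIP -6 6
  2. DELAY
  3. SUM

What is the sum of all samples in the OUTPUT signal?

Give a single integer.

Input: [6, -3, 3, 5, 2]
Stage 1 (CLIP -6 6): clip(6,-6,6)=6, clip(-3,-6,6)=-3, clip(3,-6,6)=3, clip(5,-6,6)=5, clip(2,-6,6)=2 -> [6, -3, 3, 5, 2]
Stage 2 (DELAY): [0, 6, -3, 3, 5] = [0, 6, -3, 3, 5] -> [0, 6, -3, 3, 5]
Stage 3 (SUM): sum[0..0]=0, sum[0..1]=6, sum[0..2]=3, sum[0..3]=6, sum[0..4]=11 -> [0, 6, 3, 6, 11]
Output sum: 26

Answer: 26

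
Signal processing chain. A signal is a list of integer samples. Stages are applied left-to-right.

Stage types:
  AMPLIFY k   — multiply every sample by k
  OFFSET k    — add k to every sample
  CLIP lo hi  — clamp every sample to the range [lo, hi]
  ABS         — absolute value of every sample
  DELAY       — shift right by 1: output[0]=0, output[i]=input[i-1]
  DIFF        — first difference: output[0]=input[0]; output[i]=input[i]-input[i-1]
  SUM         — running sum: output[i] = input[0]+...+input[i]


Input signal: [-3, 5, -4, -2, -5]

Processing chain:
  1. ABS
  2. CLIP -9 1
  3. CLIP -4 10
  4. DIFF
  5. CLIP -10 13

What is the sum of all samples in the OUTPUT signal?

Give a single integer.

Answer: 1

Derivation:
Input: [-3, 5, -4, -2, -5]
Stage 1 (ABS): |-3|=3, |5|=5, |-4|=4, |-2|=2, |-5|=5 -> [3, 5, 4, 2, 5]
Stage 2 (CLIP -9 1): clip(3,-9,1)=1, clip(5,-9,1)=1, clip(4,-9,1)=1, clip(2,-9,1)=1, clip(5,-9,1)=1 -> [1, 1, 1, 1, 1]
Stage 3 (CLIP -4 10): clip(1,-4,10)=1, clip(1,-4,10)=1, clip(1,-4,10)=1, clip(1,-4,10)=1, clip(1,-4,10)=1 -> [1, 1, 1, 1, 1]
Stage 4 (DIFF): s[0]=1, 1-1=0, 1-1=0, 1-1=0, 1-1=0 -> [1, 0, 0, 0, 0]
Stage 5 (CLIP -10 13): clip(1,-10,13)=1, clip(0,-10,13)=0, clip(0,-10,13)=0, clip(0,-10,13)=0, clip(0,-10,13)=0 -> [1, 0, 0, 0, 0]
Output sum: 1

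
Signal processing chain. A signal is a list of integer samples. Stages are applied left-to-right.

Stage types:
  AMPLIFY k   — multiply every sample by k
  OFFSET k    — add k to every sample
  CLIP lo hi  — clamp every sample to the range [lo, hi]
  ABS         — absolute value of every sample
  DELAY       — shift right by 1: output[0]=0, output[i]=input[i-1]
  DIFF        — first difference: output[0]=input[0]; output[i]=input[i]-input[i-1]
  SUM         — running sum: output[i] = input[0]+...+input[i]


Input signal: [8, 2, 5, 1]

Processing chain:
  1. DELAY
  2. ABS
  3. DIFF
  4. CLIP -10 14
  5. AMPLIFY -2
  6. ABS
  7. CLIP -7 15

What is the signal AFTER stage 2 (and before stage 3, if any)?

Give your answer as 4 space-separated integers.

Input: [8, 2, 5, 1]
Stage 1 (DELAY): [0, 8, 2, 5] = [0, 8, 2, 5] -> [0, 8, 2, 5]
Stage 2 (ABS): |0|=0, |8|=8, |2|=2, |5|=5 -> [0, 8, 2, 5]

Answer: 0 8 2 5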